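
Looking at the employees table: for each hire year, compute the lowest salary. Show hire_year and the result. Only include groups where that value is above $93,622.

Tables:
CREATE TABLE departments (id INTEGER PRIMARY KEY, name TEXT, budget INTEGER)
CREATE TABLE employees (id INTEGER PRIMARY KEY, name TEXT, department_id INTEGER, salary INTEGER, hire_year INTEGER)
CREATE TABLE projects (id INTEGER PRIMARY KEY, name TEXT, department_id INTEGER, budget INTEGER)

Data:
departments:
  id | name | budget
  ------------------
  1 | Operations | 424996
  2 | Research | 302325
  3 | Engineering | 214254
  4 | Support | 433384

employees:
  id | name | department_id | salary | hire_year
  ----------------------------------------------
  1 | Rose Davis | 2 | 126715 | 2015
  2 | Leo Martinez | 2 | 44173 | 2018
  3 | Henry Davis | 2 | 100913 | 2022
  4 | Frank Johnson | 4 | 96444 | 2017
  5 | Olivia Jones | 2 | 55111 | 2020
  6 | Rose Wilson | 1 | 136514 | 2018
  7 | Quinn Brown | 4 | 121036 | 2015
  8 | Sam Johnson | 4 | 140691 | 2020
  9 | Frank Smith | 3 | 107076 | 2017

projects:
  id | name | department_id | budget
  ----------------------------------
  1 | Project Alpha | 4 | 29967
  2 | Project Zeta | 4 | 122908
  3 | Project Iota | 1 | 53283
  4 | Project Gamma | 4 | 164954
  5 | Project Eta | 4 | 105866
SELECT hire_year, MIN(salary) AS min_salary FROM employees GROUP BY hire_year HAVING MIN(salary) > 93622

Execution result:
hire_year | min_salary
2015 | 121036
2017 | 96444
2022 | 100913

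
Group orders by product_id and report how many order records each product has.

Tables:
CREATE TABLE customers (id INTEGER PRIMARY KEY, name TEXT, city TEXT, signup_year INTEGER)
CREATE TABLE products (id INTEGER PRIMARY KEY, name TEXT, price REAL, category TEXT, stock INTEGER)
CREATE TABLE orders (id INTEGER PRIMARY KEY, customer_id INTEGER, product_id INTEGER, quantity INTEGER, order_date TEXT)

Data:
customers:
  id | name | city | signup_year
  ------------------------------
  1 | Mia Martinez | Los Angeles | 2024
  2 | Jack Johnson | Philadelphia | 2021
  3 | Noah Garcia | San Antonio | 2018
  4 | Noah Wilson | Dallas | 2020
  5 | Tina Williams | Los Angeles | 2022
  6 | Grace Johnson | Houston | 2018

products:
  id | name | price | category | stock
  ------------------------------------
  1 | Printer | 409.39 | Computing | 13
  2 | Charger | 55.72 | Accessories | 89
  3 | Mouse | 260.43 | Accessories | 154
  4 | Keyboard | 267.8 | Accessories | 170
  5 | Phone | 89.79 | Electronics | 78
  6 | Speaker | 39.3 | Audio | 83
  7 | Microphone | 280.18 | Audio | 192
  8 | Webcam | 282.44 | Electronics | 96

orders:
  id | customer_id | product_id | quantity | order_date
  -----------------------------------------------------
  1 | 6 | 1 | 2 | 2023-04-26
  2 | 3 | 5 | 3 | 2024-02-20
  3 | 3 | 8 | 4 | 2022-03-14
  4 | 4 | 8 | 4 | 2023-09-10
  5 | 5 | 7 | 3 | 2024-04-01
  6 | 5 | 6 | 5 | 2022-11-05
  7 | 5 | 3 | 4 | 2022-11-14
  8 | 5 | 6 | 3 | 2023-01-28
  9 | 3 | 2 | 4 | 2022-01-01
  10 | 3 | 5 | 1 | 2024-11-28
SELECT product_id, COUNT(*) AS order_count FROM orders GROUP BY product_id

Execution result:
product_id | order_count
1 | 1
2 | 1
3 | 1
5 | 2
6 | 2
7 | 1
8 | 2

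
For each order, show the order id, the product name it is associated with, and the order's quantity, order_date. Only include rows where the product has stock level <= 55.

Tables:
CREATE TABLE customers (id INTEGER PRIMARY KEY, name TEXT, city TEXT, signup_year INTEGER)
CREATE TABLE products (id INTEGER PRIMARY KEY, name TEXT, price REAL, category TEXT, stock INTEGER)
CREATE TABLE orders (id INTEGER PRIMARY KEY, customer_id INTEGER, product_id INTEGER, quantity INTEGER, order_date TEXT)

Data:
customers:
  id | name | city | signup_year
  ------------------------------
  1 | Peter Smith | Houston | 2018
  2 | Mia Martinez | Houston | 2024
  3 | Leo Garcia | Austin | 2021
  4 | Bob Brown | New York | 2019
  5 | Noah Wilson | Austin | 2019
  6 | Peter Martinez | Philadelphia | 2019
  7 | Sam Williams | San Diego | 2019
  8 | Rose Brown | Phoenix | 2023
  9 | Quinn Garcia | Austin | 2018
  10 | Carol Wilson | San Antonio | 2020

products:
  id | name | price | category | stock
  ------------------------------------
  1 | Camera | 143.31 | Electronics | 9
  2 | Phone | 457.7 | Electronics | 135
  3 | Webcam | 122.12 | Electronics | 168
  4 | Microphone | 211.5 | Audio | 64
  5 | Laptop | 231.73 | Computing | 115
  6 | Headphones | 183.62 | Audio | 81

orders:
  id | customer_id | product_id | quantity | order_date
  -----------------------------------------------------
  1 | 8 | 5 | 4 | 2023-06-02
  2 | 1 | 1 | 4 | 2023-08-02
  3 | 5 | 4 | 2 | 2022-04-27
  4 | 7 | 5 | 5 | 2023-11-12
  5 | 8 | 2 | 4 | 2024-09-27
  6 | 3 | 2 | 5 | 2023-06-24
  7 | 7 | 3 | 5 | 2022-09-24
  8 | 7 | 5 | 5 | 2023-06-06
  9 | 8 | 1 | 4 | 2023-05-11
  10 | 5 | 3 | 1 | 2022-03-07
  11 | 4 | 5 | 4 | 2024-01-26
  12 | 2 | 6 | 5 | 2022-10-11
SELECT c.id, p.name AS product, c.quantity, c.order_date FROM orders c JOIN products p ON c.product_id = p.id WHERE p.stock <= 55

Execution result:
id | product | quantity | order_date
2 | Camera | 4 | 2023-08-02
9 | Camera | 4 | 2023-05-11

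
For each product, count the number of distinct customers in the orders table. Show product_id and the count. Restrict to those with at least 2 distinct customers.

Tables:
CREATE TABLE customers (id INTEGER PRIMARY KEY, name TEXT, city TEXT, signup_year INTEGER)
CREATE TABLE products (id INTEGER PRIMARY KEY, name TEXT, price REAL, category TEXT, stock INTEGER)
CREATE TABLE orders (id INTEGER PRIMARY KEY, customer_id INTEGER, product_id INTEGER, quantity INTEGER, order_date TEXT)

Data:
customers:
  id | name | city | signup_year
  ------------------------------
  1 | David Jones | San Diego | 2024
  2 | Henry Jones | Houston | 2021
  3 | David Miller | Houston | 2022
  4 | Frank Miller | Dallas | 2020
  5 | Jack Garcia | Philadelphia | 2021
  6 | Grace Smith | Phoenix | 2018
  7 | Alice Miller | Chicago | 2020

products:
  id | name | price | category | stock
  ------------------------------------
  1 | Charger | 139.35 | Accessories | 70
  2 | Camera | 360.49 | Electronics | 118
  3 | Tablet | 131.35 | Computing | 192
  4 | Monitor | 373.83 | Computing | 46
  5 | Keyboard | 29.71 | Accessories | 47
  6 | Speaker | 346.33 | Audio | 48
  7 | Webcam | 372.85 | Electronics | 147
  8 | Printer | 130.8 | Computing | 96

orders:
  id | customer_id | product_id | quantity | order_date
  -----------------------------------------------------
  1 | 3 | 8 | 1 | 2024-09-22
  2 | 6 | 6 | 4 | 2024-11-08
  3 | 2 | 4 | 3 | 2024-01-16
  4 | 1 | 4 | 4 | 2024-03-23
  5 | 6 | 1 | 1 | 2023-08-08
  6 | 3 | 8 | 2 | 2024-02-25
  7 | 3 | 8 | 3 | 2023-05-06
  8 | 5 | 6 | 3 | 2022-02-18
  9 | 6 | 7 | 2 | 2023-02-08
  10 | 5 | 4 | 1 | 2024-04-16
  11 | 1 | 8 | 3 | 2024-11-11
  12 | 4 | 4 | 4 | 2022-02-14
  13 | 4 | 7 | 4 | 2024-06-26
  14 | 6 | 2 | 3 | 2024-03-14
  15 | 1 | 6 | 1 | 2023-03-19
SELECT product_id, COUNT(DISTINCT customer_id) AS distinct_customer_count FROM orders GROUP BY product_id HAVING COUNT(DISTINCT customer_id) >= 2

Execution result:
product_id | distinct_customer_count
4 | 4
6 | 3
7 | 2
8 | 2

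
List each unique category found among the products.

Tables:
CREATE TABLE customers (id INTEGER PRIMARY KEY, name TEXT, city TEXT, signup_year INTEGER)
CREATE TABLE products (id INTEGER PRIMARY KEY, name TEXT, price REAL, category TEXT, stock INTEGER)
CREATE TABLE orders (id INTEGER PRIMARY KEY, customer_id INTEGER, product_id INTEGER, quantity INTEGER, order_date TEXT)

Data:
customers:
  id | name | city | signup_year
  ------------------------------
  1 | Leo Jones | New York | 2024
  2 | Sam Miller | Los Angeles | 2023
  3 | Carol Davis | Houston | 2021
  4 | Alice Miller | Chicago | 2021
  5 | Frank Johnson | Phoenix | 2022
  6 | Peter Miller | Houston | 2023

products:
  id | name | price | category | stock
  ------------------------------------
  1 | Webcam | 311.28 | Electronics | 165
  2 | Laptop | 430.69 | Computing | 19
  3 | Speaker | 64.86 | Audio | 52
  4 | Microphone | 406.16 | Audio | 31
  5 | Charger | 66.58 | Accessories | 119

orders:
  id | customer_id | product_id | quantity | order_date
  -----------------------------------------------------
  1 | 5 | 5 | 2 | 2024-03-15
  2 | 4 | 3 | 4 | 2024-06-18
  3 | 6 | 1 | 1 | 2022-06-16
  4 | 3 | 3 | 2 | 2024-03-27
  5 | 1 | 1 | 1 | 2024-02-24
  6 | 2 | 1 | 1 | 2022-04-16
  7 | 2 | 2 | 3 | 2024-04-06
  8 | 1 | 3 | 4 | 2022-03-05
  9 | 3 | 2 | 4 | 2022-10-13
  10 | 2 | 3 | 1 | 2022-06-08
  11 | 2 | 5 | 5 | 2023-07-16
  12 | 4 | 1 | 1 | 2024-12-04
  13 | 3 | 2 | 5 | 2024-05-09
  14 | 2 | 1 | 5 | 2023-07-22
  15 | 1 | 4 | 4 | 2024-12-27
SELECT DISTINCT category FROM products

Execution result:
category
Electronics
Computing
Audio
Accessories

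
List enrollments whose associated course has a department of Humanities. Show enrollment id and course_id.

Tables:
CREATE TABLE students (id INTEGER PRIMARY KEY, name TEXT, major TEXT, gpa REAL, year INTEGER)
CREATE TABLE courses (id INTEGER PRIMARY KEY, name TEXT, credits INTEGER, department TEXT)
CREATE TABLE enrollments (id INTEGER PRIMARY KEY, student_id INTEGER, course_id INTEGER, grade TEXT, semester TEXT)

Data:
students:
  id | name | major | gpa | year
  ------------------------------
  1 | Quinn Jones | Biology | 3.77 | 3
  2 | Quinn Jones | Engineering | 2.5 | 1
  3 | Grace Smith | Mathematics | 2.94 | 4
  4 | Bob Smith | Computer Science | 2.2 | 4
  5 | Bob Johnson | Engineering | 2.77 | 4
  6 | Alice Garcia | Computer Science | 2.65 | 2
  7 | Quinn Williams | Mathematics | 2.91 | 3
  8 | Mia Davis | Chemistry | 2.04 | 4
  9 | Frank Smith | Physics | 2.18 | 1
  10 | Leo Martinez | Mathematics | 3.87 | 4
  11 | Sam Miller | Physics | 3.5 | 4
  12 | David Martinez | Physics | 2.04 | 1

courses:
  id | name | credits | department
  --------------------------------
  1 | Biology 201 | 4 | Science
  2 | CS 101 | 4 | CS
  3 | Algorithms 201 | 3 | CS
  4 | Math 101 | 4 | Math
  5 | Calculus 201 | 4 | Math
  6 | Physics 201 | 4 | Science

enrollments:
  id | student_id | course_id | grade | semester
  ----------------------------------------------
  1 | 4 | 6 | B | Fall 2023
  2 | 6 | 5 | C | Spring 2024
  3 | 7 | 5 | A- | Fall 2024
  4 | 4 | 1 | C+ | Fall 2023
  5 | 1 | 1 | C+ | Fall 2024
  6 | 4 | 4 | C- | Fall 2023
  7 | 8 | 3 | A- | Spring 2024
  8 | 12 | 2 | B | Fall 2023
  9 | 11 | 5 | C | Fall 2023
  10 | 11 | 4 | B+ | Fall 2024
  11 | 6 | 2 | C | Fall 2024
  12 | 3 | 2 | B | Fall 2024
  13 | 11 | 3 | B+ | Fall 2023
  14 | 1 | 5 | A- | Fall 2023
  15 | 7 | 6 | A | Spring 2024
SELECT id, course_id FROM enrollments WHERE course_id IN (SELECT id FROM courses WHERE department = 'Humanities')

Execution result:
(no rows)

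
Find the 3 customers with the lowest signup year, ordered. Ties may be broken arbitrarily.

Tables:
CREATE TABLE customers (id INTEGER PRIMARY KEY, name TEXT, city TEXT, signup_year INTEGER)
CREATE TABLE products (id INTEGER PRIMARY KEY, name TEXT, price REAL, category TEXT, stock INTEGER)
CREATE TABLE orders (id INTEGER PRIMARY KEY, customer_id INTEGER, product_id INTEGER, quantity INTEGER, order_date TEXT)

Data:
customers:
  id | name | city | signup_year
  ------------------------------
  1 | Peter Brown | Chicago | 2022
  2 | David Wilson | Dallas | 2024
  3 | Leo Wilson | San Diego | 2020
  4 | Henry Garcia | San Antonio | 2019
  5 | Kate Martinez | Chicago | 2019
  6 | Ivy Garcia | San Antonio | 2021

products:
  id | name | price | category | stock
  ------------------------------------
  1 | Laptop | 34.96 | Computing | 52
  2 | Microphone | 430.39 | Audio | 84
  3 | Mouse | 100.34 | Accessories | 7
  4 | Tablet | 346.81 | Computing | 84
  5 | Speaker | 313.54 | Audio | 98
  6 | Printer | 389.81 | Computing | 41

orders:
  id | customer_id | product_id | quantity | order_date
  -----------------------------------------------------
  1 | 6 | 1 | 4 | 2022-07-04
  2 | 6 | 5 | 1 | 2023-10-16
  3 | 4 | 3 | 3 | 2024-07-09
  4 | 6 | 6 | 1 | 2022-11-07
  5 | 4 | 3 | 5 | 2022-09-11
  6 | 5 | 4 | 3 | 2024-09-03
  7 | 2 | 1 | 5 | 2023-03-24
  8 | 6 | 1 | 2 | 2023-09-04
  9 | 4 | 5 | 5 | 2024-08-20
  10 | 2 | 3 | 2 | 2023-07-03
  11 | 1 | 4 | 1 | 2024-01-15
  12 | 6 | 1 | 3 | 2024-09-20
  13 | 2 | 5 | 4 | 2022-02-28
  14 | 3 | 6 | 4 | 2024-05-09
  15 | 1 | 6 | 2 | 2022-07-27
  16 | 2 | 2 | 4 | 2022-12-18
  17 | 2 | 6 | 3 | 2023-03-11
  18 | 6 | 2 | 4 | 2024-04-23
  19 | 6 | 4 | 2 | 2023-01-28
SELECT name, signup_year FROM customers ORDER BY signup_year ASC LIMIT 3

Execution result:
name | signup_year
Henry Garcia | 2019
Kate Martinez | 2019
Leo Wilson | 2020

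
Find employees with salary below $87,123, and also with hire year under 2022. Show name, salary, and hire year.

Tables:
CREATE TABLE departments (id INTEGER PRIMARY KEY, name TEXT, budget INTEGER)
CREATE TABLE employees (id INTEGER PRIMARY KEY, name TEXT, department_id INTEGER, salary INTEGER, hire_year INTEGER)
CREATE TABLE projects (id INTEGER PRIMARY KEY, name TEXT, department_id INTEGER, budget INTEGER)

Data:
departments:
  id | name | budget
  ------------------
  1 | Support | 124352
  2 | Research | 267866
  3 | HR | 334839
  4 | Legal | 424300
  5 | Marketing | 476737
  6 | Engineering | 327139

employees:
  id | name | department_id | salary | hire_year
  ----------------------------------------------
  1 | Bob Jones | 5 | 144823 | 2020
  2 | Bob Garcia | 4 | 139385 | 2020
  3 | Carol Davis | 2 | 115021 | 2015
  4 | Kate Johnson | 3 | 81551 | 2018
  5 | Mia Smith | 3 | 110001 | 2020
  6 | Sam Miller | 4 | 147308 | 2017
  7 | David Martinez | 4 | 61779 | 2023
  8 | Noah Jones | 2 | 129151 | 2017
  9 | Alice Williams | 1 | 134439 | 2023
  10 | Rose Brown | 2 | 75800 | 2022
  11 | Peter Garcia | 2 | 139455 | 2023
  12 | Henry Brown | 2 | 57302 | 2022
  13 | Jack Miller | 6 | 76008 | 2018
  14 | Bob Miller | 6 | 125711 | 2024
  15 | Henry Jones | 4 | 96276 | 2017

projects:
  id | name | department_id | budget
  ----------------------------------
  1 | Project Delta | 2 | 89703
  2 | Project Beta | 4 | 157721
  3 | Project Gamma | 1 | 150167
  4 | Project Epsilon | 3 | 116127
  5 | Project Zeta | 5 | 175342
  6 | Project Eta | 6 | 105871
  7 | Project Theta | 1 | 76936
SELECT name, salary, hire_year FROM employees WHERE salary < 87123 AND hire_year < 2022

Execution result:
name | salary | hire_year
Kate Johnson | 81551 | 2018
Jack Miller | 76008 | 2018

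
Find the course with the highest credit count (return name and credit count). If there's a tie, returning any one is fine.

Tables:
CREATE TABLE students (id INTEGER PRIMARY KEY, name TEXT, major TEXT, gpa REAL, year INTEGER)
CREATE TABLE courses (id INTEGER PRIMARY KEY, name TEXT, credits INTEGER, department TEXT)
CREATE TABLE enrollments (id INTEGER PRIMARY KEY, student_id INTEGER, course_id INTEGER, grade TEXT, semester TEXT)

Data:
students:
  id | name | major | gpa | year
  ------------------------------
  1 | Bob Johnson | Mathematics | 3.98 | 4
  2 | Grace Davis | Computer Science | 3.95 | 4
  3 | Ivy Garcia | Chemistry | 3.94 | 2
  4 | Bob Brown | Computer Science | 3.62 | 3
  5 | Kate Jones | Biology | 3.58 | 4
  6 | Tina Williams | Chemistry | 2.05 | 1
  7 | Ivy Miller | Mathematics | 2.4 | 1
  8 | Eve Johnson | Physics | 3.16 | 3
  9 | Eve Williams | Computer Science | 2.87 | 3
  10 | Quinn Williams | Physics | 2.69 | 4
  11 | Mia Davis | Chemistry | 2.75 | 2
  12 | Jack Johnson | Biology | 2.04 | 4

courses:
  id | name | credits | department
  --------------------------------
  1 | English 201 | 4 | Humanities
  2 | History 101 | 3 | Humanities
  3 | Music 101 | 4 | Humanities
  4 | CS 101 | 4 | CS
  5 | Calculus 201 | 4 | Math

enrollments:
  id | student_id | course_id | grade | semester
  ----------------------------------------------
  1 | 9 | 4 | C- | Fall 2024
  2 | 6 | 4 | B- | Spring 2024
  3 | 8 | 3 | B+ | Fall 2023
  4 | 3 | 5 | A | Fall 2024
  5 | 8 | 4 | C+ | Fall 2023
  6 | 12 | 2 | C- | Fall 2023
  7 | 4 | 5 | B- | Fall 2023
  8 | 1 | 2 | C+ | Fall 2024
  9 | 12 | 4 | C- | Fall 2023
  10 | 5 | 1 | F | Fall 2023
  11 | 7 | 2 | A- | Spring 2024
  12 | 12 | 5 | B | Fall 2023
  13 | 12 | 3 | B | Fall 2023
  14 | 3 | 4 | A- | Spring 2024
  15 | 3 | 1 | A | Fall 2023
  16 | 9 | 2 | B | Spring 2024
SELECT name, credits FROM courses ORDER BY credits DESC LIMIT 1

Execution result:
name | credits
English 201 | 4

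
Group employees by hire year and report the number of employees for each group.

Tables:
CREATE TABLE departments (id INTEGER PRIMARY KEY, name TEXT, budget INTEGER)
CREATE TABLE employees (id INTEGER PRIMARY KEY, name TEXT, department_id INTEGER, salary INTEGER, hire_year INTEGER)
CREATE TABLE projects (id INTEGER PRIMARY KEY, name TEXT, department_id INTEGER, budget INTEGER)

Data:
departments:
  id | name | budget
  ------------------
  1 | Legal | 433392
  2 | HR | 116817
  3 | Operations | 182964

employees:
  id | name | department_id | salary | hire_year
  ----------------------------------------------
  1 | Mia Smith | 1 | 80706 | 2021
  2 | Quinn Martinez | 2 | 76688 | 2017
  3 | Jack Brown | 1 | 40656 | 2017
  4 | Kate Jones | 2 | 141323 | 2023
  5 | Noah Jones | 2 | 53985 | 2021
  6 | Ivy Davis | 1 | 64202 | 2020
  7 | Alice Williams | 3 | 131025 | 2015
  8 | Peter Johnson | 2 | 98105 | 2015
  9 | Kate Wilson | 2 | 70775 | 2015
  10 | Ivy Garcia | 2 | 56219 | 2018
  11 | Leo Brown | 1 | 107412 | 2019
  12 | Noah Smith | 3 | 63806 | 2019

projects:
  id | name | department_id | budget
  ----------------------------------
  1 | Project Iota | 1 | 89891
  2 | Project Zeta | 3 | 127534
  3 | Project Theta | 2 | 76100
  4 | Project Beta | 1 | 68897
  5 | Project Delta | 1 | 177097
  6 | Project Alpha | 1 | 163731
SELECT hire_year, COUNT(*) AS n FROM employees GROUP BY hire_year

Execution result:
hire_year | n
2015 | 3
2017 | 2
2018 | 1
2019 | 2
2020 | 1
2021 | 2
2023 | 1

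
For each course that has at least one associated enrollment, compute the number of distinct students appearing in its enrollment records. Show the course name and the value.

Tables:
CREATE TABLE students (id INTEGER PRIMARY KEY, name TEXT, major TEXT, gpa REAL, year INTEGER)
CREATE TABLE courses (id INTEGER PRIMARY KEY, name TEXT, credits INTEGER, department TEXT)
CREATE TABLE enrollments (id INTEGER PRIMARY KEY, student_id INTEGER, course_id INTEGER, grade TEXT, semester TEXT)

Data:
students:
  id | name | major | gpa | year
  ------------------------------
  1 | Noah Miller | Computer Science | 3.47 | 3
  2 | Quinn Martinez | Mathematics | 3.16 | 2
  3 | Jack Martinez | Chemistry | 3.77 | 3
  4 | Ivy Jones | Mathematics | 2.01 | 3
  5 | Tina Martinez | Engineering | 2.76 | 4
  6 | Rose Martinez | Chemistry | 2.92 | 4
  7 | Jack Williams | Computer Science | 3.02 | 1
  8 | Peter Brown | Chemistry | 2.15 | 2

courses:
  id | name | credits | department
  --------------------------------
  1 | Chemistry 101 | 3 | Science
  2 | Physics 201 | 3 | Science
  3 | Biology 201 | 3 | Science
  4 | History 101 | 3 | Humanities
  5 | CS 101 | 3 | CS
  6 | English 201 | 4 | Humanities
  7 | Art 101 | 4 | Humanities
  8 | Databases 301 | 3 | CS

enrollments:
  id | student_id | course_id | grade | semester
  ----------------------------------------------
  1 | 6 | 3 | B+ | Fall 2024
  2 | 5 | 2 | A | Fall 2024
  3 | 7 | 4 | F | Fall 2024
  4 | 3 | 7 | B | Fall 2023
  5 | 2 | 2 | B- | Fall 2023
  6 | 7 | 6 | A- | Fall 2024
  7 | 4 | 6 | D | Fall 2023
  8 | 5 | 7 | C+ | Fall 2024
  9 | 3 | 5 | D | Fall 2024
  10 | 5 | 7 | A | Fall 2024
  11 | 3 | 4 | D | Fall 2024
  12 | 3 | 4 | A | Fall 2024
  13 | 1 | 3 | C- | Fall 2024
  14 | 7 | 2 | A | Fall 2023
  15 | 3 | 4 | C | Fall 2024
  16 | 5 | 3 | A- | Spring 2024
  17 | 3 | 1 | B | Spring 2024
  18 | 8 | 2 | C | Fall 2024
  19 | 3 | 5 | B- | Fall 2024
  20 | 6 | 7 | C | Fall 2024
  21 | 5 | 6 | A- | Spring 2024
SELECT p.name, COUNT(DISTINCT c.student_id) AS distinct_student_count FROM enrollments c JOIN courses p ON c.course_id = p.id GROUP BY p.id, p.name

Execution result:
name | distinct_student_count
Chemistry 101 | 1
Physics 201 | 4
Biology 201 | 3
History 101 | 2
CS 101 | 1
English 201 | 3
Art 101 | 3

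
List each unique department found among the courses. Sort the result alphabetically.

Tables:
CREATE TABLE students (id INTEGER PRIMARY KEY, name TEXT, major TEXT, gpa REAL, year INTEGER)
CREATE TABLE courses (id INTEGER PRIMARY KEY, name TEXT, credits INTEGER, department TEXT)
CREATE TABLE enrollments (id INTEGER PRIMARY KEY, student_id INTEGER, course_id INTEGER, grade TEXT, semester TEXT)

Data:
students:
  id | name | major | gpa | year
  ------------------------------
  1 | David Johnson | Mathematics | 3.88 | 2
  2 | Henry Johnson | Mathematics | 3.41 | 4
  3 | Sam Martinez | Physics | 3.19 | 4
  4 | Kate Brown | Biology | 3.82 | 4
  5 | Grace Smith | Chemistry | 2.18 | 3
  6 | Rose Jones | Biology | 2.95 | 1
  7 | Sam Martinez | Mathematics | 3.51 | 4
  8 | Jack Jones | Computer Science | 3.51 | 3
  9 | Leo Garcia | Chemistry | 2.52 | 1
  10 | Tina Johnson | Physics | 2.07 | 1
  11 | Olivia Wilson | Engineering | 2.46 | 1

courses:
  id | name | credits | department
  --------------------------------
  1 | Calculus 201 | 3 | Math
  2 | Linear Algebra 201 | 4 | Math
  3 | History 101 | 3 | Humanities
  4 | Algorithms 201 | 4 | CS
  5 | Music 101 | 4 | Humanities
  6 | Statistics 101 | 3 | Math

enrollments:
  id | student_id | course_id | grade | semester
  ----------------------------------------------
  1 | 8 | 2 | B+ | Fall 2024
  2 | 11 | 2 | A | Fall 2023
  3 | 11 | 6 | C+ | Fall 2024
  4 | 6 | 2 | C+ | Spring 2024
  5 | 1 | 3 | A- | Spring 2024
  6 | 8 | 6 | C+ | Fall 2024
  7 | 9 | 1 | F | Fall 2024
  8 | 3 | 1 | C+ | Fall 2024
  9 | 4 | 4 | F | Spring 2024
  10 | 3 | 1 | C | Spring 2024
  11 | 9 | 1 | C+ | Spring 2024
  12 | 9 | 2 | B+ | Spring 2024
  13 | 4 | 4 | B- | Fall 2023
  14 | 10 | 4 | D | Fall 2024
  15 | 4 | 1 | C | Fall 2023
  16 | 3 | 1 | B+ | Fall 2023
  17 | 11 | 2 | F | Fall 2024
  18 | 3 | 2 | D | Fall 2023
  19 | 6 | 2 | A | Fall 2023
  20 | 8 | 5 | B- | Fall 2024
SELECT DISTINCT department FROM courses ORDER BY department

Execution result:
department
CS
Humanities
Math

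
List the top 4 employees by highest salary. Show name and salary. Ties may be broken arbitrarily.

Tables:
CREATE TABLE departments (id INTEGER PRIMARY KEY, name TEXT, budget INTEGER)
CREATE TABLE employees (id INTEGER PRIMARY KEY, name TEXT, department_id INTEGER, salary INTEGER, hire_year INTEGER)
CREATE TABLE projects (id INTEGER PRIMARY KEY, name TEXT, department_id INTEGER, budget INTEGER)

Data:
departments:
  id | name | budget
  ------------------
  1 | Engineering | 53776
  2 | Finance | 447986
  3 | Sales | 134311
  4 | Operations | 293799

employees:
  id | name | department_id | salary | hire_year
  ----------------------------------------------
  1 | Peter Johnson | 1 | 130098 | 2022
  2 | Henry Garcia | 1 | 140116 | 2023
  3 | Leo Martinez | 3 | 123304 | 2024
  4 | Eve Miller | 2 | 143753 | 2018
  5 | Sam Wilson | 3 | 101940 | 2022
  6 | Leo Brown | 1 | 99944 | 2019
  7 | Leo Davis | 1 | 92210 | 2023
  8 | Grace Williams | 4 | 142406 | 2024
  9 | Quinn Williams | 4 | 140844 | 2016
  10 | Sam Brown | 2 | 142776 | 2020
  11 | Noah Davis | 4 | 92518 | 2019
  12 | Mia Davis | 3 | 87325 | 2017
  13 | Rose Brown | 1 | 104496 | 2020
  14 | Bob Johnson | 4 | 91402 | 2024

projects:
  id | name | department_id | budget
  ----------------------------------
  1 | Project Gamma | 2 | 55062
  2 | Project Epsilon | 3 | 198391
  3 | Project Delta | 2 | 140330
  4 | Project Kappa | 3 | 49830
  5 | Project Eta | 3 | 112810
SELECT name, salary FROM employees ORDER BY salary DESC LIMIT 4

Execution result:
name | salary
Eve Miller | 143753
Sam Brown | 142776
Grace Williams | 142406
Quinn Williams | 140844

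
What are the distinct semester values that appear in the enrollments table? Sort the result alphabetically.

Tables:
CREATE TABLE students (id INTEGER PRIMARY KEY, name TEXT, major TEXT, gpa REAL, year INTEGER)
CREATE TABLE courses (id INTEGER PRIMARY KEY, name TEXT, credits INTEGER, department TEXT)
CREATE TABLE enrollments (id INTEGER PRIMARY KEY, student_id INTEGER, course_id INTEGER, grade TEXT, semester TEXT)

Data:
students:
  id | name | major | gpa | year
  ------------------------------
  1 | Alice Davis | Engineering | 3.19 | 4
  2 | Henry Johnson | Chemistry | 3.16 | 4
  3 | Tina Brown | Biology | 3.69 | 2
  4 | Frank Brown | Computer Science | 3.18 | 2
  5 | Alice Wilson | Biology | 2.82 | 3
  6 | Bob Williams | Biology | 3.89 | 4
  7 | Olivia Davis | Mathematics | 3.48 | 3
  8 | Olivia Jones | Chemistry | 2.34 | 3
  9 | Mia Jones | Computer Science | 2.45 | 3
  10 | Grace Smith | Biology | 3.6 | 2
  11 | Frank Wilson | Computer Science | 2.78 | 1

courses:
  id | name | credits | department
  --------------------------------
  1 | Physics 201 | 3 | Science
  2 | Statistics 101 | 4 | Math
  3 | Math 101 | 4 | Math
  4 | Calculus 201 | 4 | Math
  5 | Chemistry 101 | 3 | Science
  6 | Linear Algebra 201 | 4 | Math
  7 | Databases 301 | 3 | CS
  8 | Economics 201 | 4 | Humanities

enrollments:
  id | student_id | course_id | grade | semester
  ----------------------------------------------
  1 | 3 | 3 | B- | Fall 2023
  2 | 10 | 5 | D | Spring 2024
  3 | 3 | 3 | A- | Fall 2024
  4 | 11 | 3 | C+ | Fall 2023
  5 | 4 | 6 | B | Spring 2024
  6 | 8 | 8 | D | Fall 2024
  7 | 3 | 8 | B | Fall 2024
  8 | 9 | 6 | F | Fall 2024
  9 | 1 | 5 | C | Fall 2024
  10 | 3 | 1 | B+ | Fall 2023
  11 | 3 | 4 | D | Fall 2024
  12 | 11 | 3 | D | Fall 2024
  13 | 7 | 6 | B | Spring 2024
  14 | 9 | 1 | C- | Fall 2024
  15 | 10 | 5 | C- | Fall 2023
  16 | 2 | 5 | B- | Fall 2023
SELECT DISTINCT semester FROM enrollments ORDER BY semester

Execution result:
semester
Fall 2023
Fall 2024
Spring 2024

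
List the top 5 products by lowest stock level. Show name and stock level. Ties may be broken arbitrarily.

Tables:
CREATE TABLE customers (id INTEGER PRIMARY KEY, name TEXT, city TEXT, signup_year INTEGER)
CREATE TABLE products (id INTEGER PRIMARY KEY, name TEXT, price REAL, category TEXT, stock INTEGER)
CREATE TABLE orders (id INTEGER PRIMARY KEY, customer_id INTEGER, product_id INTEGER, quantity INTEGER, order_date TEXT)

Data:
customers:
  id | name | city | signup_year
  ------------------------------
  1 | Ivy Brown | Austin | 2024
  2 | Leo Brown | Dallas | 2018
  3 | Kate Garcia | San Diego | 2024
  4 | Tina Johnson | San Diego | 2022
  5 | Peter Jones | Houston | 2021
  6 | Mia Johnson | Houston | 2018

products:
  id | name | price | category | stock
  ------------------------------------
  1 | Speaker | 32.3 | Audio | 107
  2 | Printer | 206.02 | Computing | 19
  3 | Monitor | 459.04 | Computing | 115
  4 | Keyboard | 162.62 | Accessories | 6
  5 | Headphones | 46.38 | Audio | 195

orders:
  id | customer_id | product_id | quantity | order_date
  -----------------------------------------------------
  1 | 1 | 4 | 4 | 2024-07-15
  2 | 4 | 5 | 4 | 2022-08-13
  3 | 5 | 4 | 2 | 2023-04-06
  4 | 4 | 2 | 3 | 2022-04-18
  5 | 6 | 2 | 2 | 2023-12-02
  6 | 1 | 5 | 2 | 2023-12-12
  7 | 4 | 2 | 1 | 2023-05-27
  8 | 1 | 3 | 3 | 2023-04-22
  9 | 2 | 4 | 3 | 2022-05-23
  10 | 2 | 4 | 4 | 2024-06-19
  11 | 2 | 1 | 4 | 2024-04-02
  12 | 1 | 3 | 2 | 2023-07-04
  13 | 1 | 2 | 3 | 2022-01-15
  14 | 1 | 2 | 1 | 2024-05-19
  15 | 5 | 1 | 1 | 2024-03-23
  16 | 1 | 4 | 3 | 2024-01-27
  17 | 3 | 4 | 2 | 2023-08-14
SELECT name, stock FROM products ORDER BY stock ASC LIMIT 5

Execution result:
name | stock
Keyboard | 6
Printer | 19
Speaker | 107
Monitor | 115
Headphones | 195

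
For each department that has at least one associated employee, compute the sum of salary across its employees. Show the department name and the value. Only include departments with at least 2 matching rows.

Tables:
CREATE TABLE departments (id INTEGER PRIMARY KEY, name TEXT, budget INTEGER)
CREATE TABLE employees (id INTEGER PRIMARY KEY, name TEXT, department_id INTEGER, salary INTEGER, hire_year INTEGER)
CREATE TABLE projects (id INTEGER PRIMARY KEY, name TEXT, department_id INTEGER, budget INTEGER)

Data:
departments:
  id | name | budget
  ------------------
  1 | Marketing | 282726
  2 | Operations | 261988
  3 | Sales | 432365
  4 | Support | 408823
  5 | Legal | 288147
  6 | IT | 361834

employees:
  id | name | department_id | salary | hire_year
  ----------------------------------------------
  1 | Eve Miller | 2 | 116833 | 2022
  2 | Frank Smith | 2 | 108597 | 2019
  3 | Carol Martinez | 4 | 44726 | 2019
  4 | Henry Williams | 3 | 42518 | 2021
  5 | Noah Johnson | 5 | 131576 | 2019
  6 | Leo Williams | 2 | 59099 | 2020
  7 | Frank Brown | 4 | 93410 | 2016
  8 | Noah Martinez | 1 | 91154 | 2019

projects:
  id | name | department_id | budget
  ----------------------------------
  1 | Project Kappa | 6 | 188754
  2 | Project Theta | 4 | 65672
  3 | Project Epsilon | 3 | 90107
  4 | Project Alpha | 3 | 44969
SELECT p.name, SUM(c.salary) AS sum_salary FROM employees c JOIN departments p ON c.department_id = p.id GROUP BY p.id, p.name HAVING COUNT(*) >= 2

Execution result:
name | sum_salary
Operations | 284529
Support | 138136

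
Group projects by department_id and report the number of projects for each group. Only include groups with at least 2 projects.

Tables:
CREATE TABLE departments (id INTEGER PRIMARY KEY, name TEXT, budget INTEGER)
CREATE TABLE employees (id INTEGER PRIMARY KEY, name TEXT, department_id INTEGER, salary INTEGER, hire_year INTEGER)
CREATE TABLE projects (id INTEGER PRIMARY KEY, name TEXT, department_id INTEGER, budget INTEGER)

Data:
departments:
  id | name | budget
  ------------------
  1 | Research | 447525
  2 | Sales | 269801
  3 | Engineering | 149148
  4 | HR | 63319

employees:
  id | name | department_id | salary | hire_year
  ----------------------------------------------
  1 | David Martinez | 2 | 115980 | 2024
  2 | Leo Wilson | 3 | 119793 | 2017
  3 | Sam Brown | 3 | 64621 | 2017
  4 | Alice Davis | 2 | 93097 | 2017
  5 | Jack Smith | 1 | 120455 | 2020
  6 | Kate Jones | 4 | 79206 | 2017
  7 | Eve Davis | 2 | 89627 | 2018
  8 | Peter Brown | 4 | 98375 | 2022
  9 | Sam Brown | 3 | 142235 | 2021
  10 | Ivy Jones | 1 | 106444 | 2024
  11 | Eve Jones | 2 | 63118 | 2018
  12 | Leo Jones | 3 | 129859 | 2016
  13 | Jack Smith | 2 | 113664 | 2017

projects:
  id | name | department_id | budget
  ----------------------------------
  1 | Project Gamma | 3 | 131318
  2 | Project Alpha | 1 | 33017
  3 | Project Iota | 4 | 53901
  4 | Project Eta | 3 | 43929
SELECT department_id, COUNT(*) AS n FROM projects GROUP BY department_id HAVING COUNT(*) >= 2

Execution result:
department_id | n
3 | 2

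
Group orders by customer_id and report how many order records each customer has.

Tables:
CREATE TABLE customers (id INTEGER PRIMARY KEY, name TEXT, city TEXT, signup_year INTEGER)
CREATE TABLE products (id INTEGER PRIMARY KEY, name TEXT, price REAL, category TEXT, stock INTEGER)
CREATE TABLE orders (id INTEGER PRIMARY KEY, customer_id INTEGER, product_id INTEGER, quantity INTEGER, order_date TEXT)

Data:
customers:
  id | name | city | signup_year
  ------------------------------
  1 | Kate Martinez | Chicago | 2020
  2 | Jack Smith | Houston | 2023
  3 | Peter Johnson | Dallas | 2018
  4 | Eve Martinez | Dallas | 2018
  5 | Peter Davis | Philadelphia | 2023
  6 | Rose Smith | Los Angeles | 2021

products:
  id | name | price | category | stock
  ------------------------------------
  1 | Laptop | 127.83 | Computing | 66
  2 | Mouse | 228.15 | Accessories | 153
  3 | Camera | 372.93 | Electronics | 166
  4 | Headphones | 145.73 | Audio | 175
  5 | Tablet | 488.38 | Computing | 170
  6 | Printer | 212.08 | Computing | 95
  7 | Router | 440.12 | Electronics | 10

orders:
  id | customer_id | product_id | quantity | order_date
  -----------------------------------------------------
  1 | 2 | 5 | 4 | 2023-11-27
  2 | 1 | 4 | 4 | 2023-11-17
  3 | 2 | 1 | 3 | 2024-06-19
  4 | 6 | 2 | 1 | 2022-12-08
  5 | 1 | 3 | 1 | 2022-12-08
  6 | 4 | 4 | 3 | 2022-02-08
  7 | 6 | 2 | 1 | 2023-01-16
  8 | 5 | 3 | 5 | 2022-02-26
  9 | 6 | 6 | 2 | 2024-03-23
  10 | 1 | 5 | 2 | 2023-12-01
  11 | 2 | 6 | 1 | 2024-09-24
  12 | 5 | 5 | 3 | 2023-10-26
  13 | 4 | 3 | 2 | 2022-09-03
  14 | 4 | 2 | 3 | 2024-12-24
SELECT customer_id, COUNT(*) AS order_count FROM orders GROUP BY customer_id

Execution result:
customer_id | order_count
1 | 3
2 | 3
4 | 3
5 | 2
6 | 3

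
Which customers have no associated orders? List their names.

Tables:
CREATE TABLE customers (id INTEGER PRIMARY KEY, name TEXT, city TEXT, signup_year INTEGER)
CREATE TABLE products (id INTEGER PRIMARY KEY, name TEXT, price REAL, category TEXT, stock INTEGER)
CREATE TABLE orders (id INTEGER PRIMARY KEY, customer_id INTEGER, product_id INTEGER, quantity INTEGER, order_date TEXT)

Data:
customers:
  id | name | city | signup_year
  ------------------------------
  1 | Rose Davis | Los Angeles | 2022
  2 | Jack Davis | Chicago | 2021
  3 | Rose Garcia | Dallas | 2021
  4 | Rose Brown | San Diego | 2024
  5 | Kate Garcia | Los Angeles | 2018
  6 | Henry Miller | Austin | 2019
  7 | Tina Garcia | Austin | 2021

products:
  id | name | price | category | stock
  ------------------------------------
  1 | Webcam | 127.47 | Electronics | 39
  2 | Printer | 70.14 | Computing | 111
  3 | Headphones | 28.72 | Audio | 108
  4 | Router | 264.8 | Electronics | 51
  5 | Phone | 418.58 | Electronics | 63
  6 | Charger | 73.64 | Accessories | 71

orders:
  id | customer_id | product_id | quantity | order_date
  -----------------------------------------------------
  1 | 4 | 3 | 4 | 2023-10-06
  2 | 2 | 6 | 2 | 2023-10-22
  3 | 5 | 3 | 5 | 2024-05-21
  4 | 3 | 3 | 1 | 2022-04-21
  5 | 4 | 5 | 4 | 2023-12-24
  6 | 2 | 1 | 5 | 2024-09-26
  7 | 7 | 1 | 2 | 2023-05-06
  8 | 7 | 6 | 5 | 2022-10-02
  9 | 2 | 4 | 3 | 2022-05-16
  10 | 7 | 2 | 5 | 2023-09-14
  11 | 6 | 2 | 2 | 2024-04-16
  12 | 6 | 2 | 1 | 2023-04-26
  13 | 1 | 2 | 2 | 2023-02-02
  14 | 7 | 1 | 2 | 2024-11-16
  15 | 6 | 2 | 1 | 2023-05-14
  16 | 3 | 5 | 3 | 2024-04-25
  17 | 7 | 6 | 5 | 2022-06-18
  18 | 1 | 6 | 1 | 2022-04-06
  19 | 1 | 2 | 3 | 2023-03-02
SELECT p.name FROM customers p LEFT JOIN orders c ON c.customer_id = p.id WHERE c.id IS NULL

Execution result:
(no rows)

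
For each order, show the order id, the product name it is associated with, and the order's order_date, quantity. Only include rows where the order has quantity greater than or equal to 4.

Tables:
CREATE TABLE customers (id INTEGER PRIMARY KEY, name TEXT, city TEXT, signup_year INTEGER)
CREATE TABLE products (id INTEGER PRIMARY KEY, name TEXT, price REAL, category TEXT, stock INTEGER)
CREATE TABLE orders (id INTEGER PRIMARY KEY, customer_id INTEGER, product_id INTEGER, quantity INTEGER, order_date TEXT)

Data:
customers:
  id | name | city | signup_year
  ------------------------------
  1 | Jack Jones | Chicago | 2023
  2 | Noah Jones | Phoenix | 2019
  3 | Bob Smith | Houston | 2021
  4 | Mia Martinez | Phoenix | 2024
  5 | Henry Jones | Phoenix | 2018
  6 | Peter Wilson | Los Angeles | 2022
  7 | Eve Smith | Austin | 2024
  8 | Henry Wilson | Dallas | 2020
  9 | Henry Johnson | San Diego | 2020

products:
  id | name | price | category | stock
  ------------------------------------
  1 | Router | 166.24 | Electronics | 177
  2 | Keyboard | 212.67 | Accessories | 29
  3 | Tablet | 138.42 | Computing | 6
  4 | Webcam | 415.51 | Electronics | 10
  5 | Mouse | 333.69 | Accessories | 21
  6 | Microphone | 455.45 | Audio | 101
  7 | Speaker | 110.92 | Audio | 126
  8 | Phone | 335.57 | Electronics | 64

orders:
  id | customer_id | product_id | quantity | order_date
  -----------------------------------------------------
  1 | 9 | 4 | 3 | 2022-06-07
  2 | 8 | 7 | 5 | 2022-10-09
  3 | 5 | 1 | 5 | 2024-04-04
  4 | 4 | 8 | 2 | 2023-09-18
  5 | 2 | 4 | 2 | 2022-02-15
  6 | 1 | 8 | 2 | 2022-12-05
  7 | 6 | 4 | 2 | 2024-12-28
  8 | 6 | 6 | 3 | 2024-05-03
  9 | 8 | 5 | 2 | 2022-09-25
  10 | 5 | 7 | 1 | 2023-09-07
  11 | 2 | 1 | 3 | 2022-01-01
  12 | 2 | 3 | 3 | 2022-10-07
SELECT c.id, p.name AS product, c.order_date, c.quantity FROM orders c JOIN products p ON c.product_id = p.id WHERE c.quantity >= 4

Execution result:
id | product | order_date | quantity
2 | Speaker | 2022-10-09 | 5
3 | Router | 2024-04-04 | 5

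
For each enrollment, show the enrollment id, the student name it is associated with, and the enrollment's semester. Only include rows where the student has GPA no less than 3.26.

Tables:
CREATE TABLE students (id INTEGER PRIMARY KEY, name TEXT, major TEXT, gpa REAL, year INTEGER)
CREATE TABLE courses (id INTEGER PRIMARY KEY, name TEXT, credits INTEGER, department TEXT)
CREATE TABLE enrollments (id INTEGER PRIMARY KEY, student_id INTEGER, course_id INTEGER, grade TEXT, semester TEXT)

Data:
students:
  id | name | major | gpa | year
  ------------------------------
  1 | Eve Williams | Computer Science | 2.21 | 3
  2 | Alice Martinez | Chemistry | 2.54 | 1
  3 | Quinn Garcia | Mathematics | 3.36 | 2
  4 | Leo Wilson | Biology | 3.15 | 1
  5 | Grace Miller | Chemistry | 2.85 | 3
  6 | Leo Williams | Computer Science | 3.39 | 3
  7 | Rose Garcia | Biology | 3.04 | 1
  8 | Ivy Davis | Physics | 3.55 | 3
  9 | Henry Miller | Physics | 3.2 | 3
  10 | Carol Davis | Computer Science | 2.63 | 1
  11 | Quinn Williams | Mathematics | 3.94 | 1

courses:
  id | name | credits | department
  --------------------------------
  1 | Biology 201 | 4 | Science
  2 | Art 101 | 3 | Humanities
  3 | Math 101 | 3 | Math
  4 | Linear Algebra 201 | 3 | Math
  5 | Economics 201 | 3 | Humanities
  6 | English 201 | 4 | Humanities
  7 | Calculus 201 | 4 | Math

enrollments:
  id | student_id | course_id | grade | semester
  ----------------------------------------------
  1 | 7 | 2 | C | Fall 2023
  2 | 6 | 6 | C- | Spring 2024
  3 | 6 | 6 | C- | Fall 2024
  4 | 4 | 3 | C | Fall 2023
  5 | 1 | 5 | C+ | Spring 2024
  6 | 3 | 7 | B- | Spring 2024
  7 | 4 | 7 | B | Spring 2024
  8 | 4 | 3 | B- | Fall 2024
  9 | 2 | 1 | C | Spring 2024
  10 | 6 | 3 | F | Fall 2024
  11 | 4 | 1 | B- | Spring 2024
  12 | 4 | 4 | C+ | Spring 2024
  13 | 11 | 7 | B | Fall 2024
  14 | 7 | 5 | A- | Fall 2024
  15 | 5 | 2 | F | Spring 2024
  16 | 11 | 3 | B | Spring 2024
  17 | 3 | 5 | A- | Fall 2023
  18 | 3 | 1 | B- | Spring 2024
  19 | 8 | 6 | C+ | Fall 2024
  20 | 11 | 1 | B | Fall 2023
SELECT c.id, p.name AS student, c.semester FROM enrollments c JOIN students p ON c.student_id = p.id WHERE p.gpa >= 3.26

Execution result:
id | student | semester
2 | Leo Williams | Spring 2024
3 | Leo Williams | Fall 2024
6 | Quinn Garcia | Spring 2024
10 | Leo Williams | Fall 2024
13 | Quinn Williams | Fall 2024
16 | Quinn Williams | Spring 2024
17 | Quinn Garcia | Fall 2023
18 | Quinn Garcia | Spring 2024
19 | Ivy Davis | Fall 2024
20 | Quinn Williams | Fall 2023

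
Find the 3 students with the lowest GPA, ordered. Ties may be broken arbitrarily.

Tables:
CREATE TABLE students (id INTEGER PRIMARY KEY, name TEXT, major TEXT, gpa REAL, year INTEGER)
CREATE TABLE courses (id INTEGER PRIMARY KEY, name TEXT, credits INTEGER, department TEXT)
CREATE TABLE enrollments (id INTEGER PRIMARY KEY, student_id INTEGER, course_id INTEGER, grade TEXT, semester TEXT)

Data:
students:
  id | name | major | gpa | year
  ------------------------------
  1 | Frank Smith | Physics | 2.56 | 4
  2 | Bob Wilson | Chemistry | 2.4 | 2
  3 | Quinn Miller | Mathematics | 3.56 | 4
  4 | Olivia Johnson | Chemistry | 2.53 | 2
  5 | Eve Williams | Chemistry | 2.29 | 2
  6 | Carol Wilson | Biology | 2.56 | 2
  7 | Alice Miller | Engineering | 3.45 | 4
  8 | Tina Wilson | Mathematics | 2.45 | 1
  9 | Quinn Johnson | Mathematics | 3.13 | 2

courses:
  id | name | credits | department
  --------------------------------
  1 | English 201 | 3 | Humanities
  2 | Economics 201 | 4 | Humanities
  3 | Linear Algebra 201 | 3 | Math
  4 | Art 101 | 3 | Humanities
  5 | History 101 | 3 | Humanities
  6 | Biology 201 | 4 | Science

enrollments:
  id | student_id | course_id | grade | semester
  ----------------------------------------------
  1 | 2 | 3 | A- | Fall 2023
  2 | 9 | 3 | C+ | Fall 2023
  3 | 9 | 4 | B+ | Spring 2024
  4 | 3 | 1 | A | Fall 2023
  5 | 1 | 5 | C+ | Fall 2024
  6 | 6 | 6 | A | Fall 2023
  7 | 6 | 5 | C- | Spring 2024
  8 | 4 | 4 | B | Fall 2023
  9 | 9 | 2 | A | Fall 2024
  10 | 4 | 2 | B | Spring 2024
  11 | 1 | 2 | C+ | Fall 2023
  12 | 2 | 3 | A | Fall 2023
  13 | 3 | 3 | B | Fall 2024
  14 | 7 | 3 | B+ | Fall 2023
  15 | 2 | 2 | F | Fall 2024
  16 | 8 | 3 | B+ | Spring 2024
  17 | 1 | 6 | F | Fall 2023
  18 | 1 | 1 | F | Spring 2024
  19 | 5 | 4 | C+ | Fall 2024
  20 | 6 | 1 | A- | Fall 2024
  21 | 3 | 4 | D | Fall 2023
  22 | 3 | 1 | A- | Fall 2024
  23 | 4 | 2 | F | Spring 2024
SELECT name, gpa FROM students ORDER BY gpa ASC LIMIT 3

Execution result:
name | gpa
Eve Williams | 2.29
Bob Wilson | 2.40
Tina Wilson | 2.45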